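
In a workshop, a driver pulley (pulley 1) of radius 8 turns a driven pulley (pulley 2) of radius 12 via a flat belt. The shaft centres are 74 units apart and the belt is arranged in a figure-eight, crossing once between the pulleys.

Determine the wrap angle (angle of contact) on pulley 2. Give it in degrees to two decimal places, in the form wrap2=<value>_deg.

crossed belt: β = asin((r1+r2)/C) = asin(20/74) = 15.6804°
wrap1 = wrap2 = π + 2β = 211.3607°

wrap2=211.36_deg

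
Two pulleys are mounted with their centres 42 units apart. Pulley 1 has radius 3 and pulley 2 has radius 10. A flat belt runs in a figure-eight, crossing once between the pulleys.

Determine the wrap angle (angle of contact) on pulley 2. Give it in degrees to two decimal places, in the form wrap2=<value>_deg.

crossed belt: β = asin((r1+r2)/C) = asin(13/42) = 18.0305°
wrap1 = wrap2 = π + 2β = 216.0611°

wrap2=216.06_deg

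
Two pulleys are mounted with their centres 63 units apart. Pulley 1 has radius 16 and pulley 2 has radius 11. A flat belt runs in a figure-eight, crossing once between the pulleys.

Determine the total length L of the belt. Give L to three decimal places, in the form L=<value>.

crossed belt: β = asin((r1+r2)/C) = asin(27/63) = 25.3769°
wrap1 = wrap2 = π + 2β = 230.7539°
tangent length = C·cosβ = 56.9210
L = (r1+r2)·wrap + 2·C·cosβ = 27·4.0274 + 2·56.9210 = 222.5822

L=222.582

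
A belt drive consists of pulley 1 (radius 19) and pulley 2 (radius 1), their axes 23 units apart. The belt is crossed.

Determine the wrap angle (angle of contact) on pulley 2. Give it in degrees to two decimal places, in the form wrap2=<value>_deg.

wrap2=300.82_deg

crossed belt: β = asin((r1+r2)/C) = asin(20/23) = 60.4082°
wrap1 = wrap2 = π + 2β = 300.8163°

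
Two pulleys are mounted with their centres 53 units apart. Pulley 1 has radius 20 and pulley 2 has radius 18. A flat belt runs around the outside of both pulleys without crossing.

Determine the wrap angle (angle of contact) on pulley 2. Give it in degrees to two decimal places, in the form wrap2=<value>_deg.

wrap2=175.67_deg

open belt: β = asin((r2−r1)/C) = asin(-2/53) = -2.1626°
wrap1 = π − 2β = 184.3252°
wrap2 = π + 2β = 175.6748°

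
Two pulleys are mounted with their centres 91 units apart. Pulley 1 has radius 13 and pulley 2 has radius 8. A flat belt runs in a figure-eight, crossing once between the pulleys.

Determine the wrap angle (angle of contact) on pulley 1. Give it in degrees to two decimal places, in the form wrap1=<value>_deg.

wrap1=206.68_deg

crossed belt: β = asin((r1+r2)/C) = asin(21/91) = 13.3424°
wrap1 = wrap2 = π + 2β = 206.6847°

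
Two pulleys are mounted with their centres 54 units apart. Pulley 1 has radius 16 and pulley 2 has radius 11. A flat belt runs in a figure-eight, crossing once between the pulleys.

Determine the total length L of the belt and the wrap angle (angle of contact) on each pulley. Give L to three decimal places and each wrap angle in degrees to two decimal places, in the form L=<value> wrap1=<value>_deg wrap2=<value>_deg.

crossed belt: β = asin((r1+r2)/C) = asin(27/54) = 30.0000°
wrap1 = wrap2 = π + 2β = 240.0000°
tangent length = C·cosβ = 46.7654
L = (r1+r2)·wrap + 2·C·cosβ = 27·4.1888 + 2·46.7654 = 206.6281

L=206.628 wrap1=240.00_deg wrap2=240.00_deg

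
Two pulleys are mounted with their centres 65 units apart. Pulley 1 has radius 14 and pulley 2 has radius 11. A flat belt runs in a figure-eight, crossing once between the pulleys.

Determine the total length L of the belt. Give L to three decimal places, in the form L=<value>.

L=218.279

crossed belt: β = asin((r1+r2)/C) = asin(25/65) = 22.6199°
wrap1 = wrap2 = π + 2β = 225.2397°
tangent length = C·cosβ = 60.0000
L = (r1+r2)·wrap + 2·C·cosβ = 25·3.9312 + 2·60.0000 = 218.2794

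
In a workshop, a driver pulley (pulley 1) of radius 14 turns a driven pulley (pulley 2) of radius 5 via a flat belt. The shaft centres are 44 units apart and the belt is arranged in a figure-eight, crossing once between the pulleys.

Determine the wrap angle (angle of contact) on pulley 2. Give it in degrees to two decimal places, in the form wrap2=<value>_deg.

wrap2=231.17_deg

crossed belt: β = asin((r1+r2)/C) = asin(19/44) = 25.5830°
wrap1 = wrap2 = π + 2β = 231.1660°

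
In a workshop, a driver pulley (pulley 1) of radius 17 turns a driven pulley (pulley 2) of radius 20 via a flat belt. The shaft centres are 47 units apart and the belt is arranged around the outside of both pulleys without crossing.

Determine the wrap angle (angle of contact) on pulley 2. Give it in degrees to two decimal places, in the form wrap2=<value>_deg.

open belt: β = asin((r2−r1)/C) = asin(3/47) = 3.6597°
wrap1 = π − 2β = 172.6807°
wrap2 = π + 2β = 187.3193°

wrap2=187.32_deg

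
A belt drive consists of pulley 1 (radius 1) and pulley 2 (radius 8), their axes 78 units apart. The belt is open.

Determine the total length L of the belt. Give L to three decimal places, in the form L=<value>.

open belt: β = asin((r2−r1)/C) = asin(7/78) = 5.1489°
wrap1 = π − 2β = 169.7023°
wrap2 = π + 2β = 190.2977°
tangent length = C·cosβ = 77.6853
L = r1·wrap1 + r2·wrap2 + 2·C·cosβ = 1·2.9619 + 8·3.3213 + 2·77.6853 = 184.9030

L=184.903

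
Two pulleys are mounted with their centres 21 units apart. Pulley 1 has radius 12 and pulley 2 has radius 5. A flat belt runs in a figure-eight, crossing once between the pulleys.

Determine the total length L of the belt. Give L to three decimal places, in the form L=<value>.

L=110.138

crossed belt: β = asin((r1+r2)/C) = asin(17/21) = 54.0494°
wrap1 = wrap2 = π + 2β = 288.0989°
tangent length = C·cosβ = 12.3288
L = (r1+r2)·wrap + 2·C·cosβ = 17·5.0283 + 2·12.3288 = 110.1383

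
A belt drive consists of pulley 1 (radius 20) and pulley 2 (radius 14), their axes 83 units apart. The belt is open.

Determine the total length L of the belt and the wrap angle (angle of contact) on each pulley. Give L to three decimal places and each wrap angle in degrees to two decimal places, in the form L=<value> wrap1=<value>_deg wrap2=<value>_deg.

open belt: β = asin((r2−r1)/C) = asin(-6/83) = -4.1455°
wrap1 = π − 2β = 188.2910°
wrap2 = π + 2β = 171.7090°
tangent length = C·cosβ = 82.7828
L = r1·wrap1 + r2·wrap2 + 2·C·cosβ = 20·3.2863 + 14·2.9969 + 2·82.7828 = 273.2481

L=273.248 wrap1=188.29_deg wrap2=171.71_deg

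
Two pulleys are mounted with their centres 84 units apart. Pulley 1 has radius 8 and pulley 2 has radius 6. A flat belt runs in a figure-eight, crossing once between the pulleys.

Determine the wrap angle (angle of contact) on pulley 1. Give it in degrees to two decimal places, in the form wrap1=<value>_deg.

wrap1=199.19_deg

crossed belt: β = asin((r1+r2)/C) = asin(14/84) = 9.5941°
wrap1 = wrap2 = π + 2β = 199.1881°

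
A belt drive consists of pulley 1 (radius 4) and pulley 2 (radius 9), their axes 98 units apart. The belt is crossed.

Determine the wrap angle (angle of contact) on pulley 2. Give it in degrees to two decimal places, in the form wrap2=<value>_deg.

crossed belt: β = asin((r1+r2)/C) = asin(13/98) = 7.6229°
wrap1 = wrap2 = π + 2β = 195.2459°

wrap2=195.25_deg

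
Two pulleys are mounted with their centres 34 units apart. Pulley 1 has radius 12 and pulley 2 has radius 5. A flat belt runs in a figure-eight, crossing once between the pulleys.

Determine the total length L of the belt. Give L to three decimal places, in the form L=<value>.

L=130.099

crossed belt: β = asin((r1+r2)/C) = asin(17/34) = 30.0000°
wrap1 = wrap2 = π + 2β = 240.0000°
tangent length = C·cosβ = 29.4449
L = (r1+r2)·wrap + 2·C·cosβ = 17·4.1888 + 2·29.4449 = 130.0992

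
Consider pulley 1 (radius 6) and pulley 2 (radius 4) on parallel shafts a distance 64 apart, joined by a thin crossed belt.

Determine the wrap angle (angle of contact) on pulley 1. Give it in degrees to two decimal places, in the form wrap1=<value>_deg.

wrap1=197.98_deg

crossed belt: β = asin((r1+r2)/C) = asin(10/64) = 8.9893°
wrap1 = wrap2 = π + 2β = 197.9786°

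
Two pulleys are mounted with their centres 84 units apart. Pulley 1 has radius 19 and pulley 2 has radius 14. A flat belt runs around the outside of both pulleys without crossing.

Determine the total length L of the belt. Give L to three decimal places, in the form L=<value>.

open belt: β = asin((r2−r1)/C) = asin(-5/84) = -3.4125°
wrap1 = π − 2β = 186.8250°
wrap2 = π + 2β = 173.1750°
tangent length = C·cosβ = 83.8511
L = r1·wrap1 + r2·wrap2 + 2·C·cosβ = 19·3.2607 + 14·3.0225 + 2·83.8511 = 271.9703

L=271.970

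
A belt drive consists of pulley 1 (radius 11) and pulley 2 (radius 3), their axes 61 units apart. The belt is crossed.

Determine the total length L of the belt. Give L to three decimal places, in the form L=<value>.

L=169.210

crossed belt: β = asin((r1+r2)/C) = asin(14/61) = 13.2681°
wrap1 = wrap2 = π + 2β = 206.5362°
tangent length = C·cosβ = 59.3717
L = (r1+r2)·wrap + 2·C·cosβ = 14·3.6047 + 2·59.3717 = 169.2097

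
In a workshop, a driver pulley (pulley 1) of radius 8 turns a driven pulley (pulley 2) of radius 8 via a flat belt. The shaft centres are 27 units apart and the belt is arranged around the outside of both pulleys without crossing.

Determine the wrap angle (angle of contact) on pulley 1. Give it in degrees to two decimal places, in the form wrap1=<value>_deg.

wrap1=180.00_deg

open belt: β = asin((r2−r1)/C) = asin(0/27) = 0.0000°
wrap1 = π − 2β = 180.0000°
wrap2 = π + 2β = 180.0000°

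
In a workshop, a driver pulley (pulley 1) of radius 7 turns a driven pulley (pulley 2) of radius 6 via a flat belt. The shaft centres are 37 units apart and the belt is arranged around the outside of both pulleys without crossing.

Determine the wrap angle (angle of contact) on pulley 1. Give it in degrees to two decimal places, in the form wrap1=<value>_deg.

open belt: β = asin((r2−r1)/C) = asin(-1/37) = -1.5487°
wrap1 = π − 2β = 183.0974°
wrap2 = π + 2β = 176.9026°

wrap1=183.10_deg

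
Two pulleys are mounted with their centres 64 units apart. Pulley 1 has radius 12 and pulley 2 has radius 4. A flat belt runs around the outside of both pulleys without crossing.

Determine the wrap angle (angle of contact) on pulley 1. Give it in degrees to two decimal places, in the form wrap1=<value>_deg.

wrap1=194.36_deg

open belt: β = asin((r2−r1)/C) = asin(-8/64) = -7.1808°
wrap1 = π − 2β = 194.3615°
wrap2 = π + 2β = 165.6385°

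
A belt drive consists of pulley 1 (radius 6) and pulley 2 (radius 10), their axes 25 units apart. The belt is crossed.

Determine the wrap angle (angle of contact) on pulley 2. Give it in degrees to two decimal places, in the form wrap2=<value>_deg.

wrap2=259.58_deg

crossed belt: β = asin((r1+r2)/C) = asin(16/25) = 39.7918°
wrap1 = wrap2 = π + 2β = 259.5836°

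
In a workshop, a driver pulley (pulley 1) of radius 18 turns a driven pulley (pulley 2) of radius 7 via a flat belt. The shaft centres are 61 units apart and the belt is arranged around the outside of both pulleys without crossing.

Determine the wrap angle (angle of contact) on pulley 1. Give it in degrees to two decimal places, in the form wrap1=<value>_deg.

wrap1=200.78_deg

open belt: β = asin((r2−r1)/C) = asin(-11/61) = -10.3889°
wrap1 = π − 2β = 200.7777°
wrap2 = π + 2β = 159.2223°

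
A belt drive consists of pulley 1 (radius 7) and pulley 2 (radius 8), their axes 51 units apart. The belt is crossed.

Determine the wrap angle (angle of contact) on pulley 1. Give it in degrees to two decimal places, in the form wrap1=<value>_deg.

crossed belt: β = asin((r1+r2)/C) = asin(15/51) = 17.1046°
wrap1 = wrap2 = π + 2β = 214.2093°

wrap1=214.21_deg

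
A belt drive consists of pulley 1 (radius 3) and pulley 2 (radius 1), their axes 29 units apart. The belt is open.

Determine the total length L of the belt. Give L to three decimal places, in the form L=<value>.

L=70.704

open belt: β = asin((r2−r1)/C) = asin(-2/29) = -3.9546°
wrap1 = π − 2β = 187.9091°
wrap2 = π + 2β = 172.0909°
tangent length = C·cosβ = 28.9310
L = r1·wrap1 + r2·wrap2 + 2·C·cosβ = 3·3.2796 + 1·3.0036 + 2·28.9310 = 70.7044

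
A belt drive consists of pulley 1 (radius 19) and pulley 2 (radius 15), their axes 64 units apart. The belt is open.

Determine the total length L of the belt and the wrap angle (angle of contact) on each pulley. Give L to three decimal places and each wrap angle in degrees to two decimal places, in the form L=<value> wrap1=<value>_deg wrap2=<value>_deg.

L=235.064 wrap1=187.17_deg wrap2=172.83_deg

open belt: β = asin((r2−r1)/C) = asin(-4/64) = -3.5833°
wrap1 = π − 2β = 187.1666°
wrap2 = π + 2β = 172.8334°
tangent length = C·cosβ = 63.8749
L = r1·wrap1 + r2·wrap2 + 2·C·cosβ = 19·3.2667 + 15·3.0165 + 2·63.8749 = 235.0642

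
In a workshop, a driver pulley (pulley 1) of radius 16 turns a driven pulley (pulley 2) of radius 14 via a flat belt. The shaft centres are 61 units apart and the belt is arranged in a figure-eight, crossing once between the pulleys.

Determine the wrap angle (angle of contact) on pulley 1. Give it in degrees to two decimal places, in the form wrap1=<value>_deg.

wrap1=238.92_deg

crossed belt: β = asin((r1+r2)/C) = asin(30/61) = 29.4592°
wrap1 = wrap2 = π + 2β = 238.9183°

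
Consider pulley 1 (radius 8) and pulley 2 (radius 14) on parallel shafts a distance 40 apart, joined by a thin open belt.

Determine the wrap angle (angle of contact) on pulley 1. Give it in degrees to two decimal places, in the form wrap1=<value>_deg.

open belt: β = asin((r2−r1)/C) = asin(6/40) = 8.6269°
wrap1 = π − 2β = 162.7461°
wrap2 = π + 2β = 197.2539°

wrap1=162.75_deg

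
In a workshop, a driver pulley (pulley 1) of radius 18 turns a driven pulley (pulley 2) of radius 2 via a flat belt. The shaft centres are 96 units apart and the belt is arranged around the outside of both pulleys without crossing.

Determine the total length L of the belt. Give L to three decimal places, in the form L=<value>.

open belt: β = asin((r2−r1)/C) = asin(-16/96) = -9.5941°
wrap1 = π − 2β = 199.1881°
wrap2 = π + 2β = 160.8119°
tangent length = C·cosβ = 94.6573
L = r1·wrap1 + r2·wrap2 + 2·C·cosβ = 18·3.4765 + 2·2.8067 + 2·94.6573 = 257.5047

L=257.505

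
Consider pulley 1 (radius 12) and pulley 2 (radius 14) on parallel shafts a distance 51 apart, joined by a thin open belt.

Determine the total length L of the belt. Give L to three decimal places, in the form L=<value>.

open belt: β = asin((r2−r1)/C) = asin(2/51) = 2.2475°
wrap1 = π − 2β = 175.5051°
wrap2 = π + 2β = 184.4949°
tangent length = C·cosβ = 50.9608
L = r1·wrap1 + r2·wrap2 + 2·C·cosβ = 12·3.0631 + 14·3.2200 + 2·50.9608 = 183.7599

L=183.760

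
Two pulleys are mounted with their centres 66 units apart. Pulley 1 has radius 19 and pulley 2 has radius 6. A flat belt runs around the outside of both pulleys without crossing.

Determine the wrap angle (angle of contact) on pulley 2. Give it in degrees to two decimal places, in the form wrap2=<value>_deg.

wrap2=157.28_deg

open belt: β = asin((r2−r1)/C) = asin(-13/66) = -11.3598°
wrap1 = π − 2β = 202.7196°
wrap2 = π + 2β = 157.2804°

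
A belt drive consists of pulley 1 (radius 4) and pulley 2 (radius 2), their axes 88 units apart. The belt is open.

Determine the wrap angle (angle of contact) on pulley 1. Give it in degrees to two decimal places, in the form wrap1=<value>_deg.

open belt: β = asin((r2−r1)/C) = asin(-2/88) = -1.3023°
wrap1 = π − 2β = 182.6046°
wrap2 = π + 2β = 177.3954°

wrap1=182.60_deg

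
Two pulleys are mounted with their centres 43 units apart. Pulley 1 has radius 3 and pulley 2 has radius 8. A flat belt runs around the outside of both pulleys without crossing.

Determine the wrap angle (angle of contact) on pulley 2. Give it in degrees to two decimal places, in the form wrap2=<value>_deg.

wrap2=193.35_deg

open belt: β = asin((r2−r1)/C) = asin(5/43) = 6.6774°
wrap1 = π − 2β = 166.6452°
wrap2 = π + 2β = 193.3548°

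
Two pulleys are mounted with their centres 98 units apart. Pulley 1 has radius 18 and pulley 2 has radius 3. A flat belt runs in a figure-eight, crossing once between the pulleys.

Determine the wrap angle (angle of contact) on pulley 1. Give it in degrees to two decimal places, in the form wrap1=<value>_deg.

wrap1=204.75_deg

crossed belt: β = asin((r1+r2)/C) = asin(21/98) = 12.3736°
wrap1 = wrap2 = π + 2β = 204.7473°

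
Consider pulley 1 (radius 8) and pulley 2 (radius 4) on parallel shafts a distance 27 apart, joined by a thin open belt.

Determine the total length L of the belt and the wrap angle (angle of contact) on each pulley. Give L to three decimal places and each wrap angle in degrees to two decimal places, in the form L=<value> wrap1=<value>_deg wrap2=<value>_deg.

open belt: β = asin((r2−r1)/C) = asin(-4/27) = -8.5196°
wrap1 = π − 2β = 197.0392°
wrap2 = π + 2β = 162.9608°
tangent length = C·cosβ = 26.7021
L = r1·wrap1 + r2·wrap2 + 2·C·cosβ = 8·3.4390 + 4·2.8442 + 2·26.7021 = 92.2928

L=92.293 wrap1=197.04_deg wrap2=162.96_deg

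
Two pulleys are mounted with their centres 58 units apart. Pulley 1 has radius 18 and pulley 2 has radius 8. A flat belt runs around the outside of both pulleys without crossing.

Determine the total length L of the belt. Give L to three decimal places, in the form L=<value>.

L=199.410

open belt: β = asin((r2−r1)/C) = asin(-10/58) = -9.9282°
wrap1 = π − 2β = 199.8564°
wrap2 = π + 2β = 160.1436°
tangent length = C·cosβ = 57.1314
L = r1·wrap1 + r2·wrap2 + 2·C·cosβ = 18·3.4882 + 8·2.7950 + 2·57.1314 = 199.4099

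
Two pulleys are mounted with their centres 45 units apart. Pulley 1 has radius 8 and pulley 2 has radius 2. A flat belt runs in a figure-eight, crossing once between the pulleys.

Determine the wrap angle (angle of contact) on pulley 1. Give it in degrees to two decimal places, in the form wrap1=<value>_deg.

crossed belt: β = asin((r1+r2)/C) = asin(10/45) = 12.8396°
wrap1 = wrap2 = π + 2β = 205.6792°

wrap1=205.68_deg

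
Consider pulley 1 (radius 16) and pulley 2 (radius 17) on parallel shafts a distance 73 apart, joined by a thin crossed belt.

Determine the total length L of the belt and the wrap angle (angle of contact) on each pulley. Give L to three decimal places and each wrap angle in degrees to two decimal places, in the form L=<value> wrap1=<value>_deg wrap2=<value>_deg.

crossed belt: β = asin((r1+r2)/C) = asin(33/73) = 26.8756°
wrap1 = wrap2 = π + 2β = 233.7512°
tangent length = C·cosβ = 65.1153
L = (r1+r2)·wrap + 2·C·cosβ = 33·4.0797 + 2·65.1153 = 264.8616

L=264.862 wrap1=233.75_deg wrap2=233.75_deg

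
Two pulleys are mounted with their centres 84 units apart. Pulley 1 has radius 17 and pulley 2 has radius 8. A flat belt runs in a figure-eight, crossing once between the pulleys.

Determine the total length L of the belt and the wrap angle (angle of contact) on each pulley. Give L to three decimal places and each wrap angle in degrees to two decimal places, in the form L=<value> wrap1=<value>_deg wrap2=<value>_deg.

crossed belt: β = asin((r1+r2)/C) = asin(25/84) = 17.3147°
wrap1 = wrap2 = π + 2β = 214.6293°
tangent length = C·cosβ = 80.1935
L = (r1+r2)·wrap + 2·C·cosβ = 25·3.7460 + 2·80.1935 = 254.0367

L=254.037 wrap1=214.63_deg wrap2=214.63_deg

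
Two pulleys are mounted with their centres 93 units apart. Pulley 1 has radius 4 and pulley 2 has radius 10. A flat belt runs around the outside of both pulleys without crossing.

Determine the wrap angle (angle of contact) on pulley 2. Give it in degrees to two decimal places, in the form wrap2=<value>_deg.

wrap2=187.40_deg

open belt: β = asin((r2−r1)/C) = asin(6/93) = 3.6991°
wrap1 = π − 2β = 172.6019°
wrap2 = π + 2β = 187.3981°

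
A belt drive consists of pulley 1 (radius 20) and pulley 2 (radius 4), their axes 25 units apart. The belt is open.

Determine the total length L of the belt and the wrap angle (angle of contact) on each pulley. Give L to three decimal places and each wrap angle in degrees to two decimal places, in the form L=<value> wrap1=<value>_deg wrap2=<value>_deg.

open belt: β = asin((r2−r1)/C) = asin(-16/25) = -39.7918°
wrap1 = π − 2β = 259.5836°
wrap2 = π + 2β = 100.4164°
tangent length = C·cosβ = 19.2094
L = r1·wrap1 + r2·wrap2 + 2·C·cosβ = 20·4.5306 + 4·1.7526 + 2·19.2094 = 136.0409

L=136.041 wrap1=259.58_deg wrap2=100.42_deg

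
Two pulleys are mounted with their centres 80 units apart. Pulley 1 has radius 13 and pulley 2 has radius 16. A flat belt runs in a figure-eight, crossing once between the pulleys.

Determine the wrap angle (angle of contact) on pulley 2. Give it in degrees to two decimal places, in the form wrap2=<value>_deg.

wrap2=222.51_deg

crossed belt: β = asin((r1+r2)/C) = asin(29/80) = 21.2538°
wrap1 = wrap2 = π + 2β = 222.5076°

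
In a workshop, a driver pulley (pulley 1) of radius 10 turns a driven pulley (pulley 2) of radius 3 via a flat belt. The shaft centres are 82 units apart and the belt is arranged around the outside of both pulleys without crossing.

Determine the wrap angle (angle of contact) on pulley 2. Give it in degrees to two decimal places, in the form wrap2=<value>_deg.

wrap2=170.21_deg

open belt: β = asin((r2−r1)/C) = asin(-7/82) = -4.8971°
wrap1 = π − 2β = 189.7941°
wrap2 = π + 2β = 170.2059°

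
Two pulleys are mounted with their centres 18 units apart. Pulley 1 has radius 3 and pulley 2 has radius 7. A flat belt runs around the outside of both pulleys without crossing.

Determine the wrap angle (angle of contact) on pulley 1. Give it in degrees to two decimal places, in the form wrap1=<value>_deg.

open belt: β = asin((r2−r1)/C) = asin(4/18) = 12.8396°
wrap1 = π − 2β = 154.3208°
wrap2 = π + 2β = 205.6792°

wrap1=154.32_deg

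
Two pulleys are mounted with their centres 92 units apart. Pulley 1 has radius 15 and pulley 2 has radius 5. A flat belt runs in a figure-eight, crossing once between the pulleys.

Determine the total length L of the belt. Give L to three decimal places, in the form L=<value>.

crossed belt: β = asin((r1+r2)/C) = asin(20/92) = 12.5559°
wrap1 = wrap2 = π + 2β = 205.1117°
tangent length = C·cosβ = 89.7998
L = (r1+r2)·wrap + 2·C·cosβ = 20·3.5799 + 2·89.7998 = 251.1970

L=251.197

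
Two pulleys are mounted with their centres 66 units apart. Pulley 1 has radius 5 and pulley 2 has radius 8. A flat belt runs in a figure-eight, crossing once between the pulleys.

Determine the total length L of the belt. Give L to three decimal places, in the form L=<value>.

L=175.410

crossed belt: β = asin((r1+r2)/C) = asin(13/66) = 11.3598°
wrap1 = wrap2 = π + 2β = 202.7196°
tangent length = C·cosβ = 64.7070
L = (r1+r2)·wrap + 2·C·cosβ = 13·3.5381 + 2·64.7070 = 175.4097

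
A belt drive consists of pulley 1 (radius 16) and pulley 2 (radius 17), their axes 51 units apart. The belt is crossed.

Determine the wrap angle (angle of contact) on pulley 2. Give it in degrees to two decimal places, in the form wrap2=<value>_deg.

wrap2=260.64_deg

crossed belt: β = asin((r1+r2)/C) = asin(33/51) = 40.3202°
wrap1 = wrap2 = π + 2β = 260.6404°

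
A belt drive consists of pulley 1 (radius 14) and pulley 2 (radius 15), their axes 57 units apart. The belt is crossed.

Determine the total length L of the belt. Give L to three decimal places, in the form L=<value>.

L=220.207

crossed belt: β = asin((r1+r2)/C) = asin(29/57) = 30.5821°
wrap1 = wrap2 = π + 2β = 241.1641°
tangent length = C·cosβ = 49.0714
L = (r1+r2)·wrap + 2·C·cosβ = 29·4.2091 + 2·49.0714 = 220.2069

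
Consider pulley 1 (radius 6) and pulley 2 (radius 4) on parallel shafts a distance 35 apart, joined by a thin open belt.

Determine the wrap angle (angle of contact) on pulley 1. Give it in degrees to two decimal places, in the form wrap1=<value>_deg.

wrap1=186.55_deg

open belt: β = asin((r2−r1)/C) = asin(-2/35) = -3.2758°
wrap1 = π − 2β = 186.5517°
wrap2 = π + 2β = 173.4483°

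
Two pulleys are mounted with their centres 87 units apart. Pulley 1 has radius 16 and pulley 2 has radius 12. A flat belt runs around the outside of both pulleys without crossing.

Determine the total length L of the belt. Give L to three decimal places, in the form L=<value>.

L=262.149

open belt: β = asin((r2−r1)/C) = asin(-4/87) = -2.6352°
wrap1 = π − 2β = 185.2704°
wrap2 = π + 2β = 174.7296°
tangent length = C·cosβ = 86.9080
L = r1·wrap1 + r2·wrap2 + 2·C·cosβ = 16·3.2336 + 12·3.0496 + 2·86.9080 = 262.1485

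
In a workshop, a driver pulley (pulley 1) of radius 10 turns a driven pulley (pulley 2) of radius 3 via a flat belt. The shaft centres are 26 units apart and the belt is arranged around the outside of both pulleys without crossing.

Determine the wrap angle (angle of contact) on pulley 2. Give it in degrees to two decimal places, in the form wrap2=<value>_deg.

wrap2=148.76_deg

open belt: β = asin((r2−r1)/C) = asin(-7/26) = -15.6185°
wrap1 = π − 2β = 211.2370°
wrap2 = π + 2β = 148.7630°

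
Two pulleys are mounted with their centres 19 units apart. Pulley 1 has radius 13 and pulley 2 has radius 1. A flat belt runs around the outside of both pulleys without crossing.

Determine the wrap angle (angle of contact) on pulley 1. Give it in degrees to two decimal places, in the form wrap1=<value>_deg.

open belt: β = asin((r2−r1)/C) = asin(-12/19) = -39.1667°
wrap1 = π − 2β = 258.3334°
wrap2 = π + 2β = 101.6666°

wrap1=258.33_deg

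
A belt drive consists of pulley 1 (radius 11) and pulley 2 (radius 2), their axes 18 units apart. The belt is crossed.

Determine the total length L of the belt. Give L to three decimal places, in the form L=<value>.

L=86.723

crossed belt: β = asin((r1+r2)/C) = asin(13/18) = 46.2383°
wrap1 = wrap2 = π + 2β = 272.4765°
tangent length = C·cosβ = 12.4499
L = (r1+r2)·wrap + 2·C·cosβ = 13·4.7556 + 2·12.4499 = 86.7228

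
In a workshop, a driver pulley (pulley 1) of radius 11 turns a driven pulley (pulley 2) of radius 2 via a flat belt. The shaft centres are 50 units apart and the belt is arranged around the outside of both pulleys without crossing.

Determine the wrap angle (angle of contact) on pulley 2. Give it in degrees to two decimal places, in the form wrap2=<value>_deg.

open belt: β = asin((r2−r1)/C) = asin(-9/50) = -10.3698°
wrap1 = π − 2β = 200.7395°
wrap2 = π + 2β = 159.2605°

wrap2=159.26_deg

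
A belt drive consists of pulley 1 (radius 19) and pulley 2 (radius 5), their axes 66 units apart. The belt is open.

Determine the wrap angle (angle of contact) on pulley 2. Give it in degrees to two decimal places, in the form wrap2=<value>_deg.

wrap2=155.51_deg

open belt: β = asin((r2−r1)/C) = asin(-14/66) = -12.2467°
wrap1 = π − 2β = 204.4934°
wrap2 = π + 2β = 155.5066°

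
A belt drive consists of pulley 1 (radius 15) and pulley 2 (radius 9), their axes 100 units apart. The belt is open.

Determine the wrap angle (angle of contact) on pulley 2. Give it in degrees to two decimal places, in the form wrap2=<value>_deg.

open belt: β = asin((r2−r1)/C) = asin(-6/100) = -3.4398°
wrap1 = π − 2β = 186.8796°
wrap2 = π + 2β = 173.1204°

wrap2=173.12_deg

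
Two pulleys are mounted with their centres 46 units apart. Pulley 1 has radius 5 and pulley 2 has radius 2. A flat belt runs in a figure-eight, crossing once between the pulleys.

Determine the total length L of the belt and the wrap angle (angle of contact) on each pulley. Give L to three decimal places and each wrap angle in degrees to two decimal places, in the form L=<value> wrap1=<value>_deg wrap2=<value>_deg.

crossed belt: β = asin((r1+r2)/C) = asin(7/46) = 8.7529°
wrap1 = wrap2 = π + 2β = 197.5059°
tangent length = C·cosβ = 45.4643
L = (r1+r2)·wrap + 2·C·cosβ = 7·3.4471 + 2·45.4643 = 115.0584

L=115.058 wrap1=197.51_deg wrap2=197.51_deg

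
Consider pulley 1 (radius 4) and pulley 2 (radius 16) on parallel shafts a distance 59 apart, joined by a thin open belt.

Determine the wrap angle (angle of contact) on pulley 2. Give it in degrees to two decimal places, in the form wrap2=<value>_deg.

wrap2=203.47_deg

open belt: β = asin((r2−r1)/C) = asin(12/59) = 11.7353°
wrap1 = π − 2β = 156.5295°
wrap2 = π + 2β = 203.4705°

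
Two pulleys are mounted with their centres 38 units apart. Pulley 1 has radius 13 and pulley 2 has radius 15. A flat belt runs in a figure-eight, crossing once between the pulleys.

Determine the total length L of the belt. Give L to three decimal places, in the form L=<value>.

L=185.735

crossed belt: β = asin((r1+r2)/C) = asin(28/38) = 47.4631°
wrap1 = wrap2 = π + 2β = 274.9262°
tangent length = C·cosβ = 25.6905
L = (r1+r2)·wrap + 2·C·cosβ = 28·4.7984 + 2·25.6905 = 185.7352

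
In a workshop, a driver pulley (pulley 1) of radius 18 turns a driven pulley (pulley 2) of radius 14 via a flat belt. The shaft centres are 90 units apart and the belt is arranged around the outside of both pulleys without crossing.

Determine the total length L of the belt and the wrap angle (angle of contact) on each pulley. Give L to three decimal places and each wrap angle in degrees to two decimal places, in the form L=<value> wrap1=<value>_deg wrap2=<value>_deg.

open belt: β = asin((r2−r1)/C) = asin(-4/90) = -2.5473°
wrap1 = π − 2β = 185.0946°
wrap2 = π + 2β = 174.9054°
tangent length = C·cosβ = 89.9111
L = r1·wrap1 + r2·wrap2 + 2·C·cosβ = 18·3.2305 + 14·3.0527 + 2·89.9111 = 280.7088

L=280.709 wrap1=185.09_deg wrap2=174.91_deg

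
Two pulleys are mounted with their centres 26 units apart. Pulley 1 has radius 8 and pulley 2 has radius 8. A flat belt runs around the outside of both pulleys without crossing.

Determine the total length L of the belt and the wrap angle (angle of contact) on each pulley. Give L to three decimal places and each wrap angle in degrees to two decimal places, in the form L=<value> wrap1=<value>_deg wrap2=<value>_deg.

open belt: β = asin((r2−r1)/C) = asin(0/26) = 0.0000°
wrap1 = π − 2β = 180.0000°
wrap2 = π + 2β = 180.0000°
tangent length = C·cosβ = 26.0000
L = r1·wrap1 + r2·wrap2 + 2·C·cosβ = 8·3.1416 + 8·3.1416 + 2·26.0000 = 102.2655

L=102.265 wrap1=180.00_deg wrap2=180.00_deg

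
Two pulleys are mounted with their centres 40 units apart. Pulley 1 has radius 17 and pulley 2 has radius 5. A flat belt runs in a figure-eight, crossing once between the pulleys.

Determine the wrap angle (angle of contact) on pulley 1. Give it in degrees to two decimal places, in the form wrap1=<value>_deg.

crossed belt: β = asin((r1+r2)/C) = asin(22/40) = 33.3670°
wrap1 = wrap2 = π + 2β = 246.7340°

wrap1=246.73_deg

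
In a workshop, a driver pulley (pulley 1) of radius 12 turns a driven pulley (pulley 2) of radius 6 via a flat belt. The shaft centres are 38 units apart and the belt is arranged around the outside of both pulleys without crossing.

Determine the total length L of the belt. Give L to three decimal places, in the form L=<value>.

open belt: β = asin((r2−r1)/C) = asin(-6/38) = -9.0847°
wrap1 = π − 2β = 198.1694°
wrap2 = π + 2β = 161.8306°
tangent length = C·cosβ = 37.5233
L = r1·wrap1 + r2·wrap2 + 2·C·cosβ = 12·3.4587 + 6·2.8245 + 2·37.5233 = 133.4980

L=133.498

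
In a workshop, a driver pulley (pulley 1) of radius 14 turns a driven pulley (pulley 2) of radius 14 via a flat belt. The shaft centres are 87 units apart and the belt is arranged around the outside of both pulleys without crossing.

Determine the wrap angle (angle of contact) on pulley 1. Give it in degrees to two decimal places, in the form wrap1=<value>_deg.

wrap1=180.00_deg

open belt: β = asin((r2−r1)/C) = asin(0/87) = 0.0000°
wrap1 = π − 2β = 180.0000°
wrap2 = π + 2β = 180.0000°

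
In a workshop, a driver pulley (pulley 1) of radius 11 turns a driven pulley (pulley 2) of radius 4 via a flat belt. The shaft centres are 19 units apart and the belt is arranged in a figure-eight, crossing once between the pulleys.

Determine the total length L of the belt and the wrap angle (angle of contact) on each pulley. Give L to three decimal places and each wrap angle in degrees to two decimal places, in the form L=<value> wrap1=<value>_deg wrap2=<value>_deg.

crossed belt: β = asin((r1+r2)/C) = asin(15/19) = 52.1364°
wrap1 = wrap2 = π + 2β = 284.2727°
tangent length = C·cosβ = 11.6619
L = (r1+r2)·wrap + 2·C·cosβ = 15·4.9615 + 2·11.6619 = 97.7462

L=97.746 wrap1=284.27_deg wrap2=284.27_deg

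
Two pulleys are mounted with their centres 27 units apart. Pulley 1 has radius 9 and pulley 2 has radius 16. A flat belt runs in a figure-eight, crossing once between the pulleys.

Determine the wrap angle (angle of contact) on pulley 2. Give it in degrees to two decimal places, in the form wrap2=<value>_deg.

wrap2=315.62_deg

crossed belt: β = asin((r1+r2)/C) = asin(25/27) = 67.8084°
wrap1 = wrap2 = π + 2β = 315.6168°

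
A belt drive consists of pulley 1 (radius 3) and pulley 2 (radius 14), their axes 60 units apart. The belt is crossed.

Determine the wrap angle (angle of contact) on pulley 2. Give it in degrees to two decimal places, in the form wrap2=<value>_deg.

wrap2=212.92_deg

crossed belt: β = asin((r1+r2)/C) = asin(17/60) = 16.4592°
wrap1 = wrap2 = π + 2β = 212.9185°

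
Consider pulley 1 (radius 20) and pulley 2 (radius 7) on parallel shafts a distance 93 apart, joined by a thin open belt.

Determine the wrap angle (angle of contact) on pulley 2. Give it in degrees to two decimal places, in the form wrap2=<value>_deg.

wrap2=163.93_deg

open belt: β = asin((r2−r1)/C) = asin(-13/93) = -8.0354°
wrap1 = π − 2β = 196.0708°
wrap2 = π + 2β = 163.9292°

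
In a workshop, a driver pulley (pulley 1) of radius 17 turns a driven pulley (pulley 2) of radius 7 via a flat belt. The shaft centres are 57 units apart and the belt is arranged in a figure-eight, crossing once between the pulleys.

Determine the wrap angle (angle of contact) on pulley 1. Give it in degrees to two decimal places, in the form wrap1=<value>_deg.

crossed belt: β = asin((r1+r2)/C) = asin(24/57) = 24.9011°
wrap1 = wrap2 = π + 2β = 229.8021°

wrap1=229.80_deg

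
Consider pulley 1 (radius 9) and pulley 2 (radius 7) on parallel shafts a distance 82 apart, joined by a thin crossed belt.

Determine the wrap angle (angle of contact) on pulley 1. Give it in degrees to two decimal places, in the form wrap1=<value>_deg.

crossed belt: β = asin((r1+r2)/C) = asin(16/82) = 11.2518°
wrap1 = wrap2 = π + 2β = 202.5037°

wrap1=202.50_deg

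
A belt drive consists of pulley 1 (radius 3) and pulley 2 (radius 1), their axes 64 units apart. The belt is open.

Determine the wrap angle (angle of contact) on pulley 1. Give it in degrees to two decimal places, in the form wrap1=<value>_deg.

open belt: β = asin((r2−r1)/C) = asin(-2/64) = -1.7908°
wrap1 = π − 2β = 183.5816°
wrap2 = π + 2β = 176.4184°

wrap1=183.58_deg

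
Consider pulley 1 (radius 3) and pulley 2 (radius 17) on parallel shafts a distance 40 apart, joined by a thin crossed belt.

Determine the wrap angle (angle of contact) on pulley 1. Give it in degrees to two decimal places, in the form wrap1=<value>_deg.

crossed belt: β = asin((r1+r2)/C) = asin(20/40) = 30.0000°
wrap1 = wrap2 = π + 2β = 240.0000°

wrap1=240.00_deg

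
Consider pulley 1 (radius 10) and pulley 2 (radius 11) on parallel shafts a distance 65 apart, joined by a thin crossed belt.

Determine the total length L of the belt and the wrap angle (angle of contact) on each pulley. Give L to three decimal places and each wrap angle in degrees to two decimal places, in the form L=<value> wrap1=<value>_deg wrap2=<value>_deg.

crossed belt: β = asin((r1+r2)/C) = asin(21/65) = 18.8491°
wrap1 = wrap2 = π + 2β = 217.6982°
tangent length = C·cosβ = 61.5142
L = (r1+r2)·wrap + 2·C·cosβ = 21·3.7996 + 2·61.5142 = 202.8190

L=202.819 wrap1=217.70_deg wrap2=217.70_deg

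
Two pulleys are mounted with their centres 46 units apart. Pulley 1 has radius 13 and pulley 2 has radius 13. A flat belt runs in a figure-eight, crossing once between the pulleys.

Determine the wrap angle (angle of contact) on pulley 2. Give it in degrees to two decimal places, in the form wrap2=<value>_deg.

crossed belt: β = asin((r1+r2)/C) = asin(26/46) = 34.4174°
wrap1 = wrap2 = π + 2β = 248.8348°

wrap2=248.83_deg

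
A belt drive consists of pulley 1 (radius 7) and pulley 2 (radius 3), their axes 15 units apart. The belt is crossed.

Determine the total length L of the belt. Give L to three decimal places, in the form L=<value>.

L=68.371

crossed belt: β = asin((r1+r2)/C) = asin(10/15) = 41.8103°
wrap1 = wrap2 = π + 2β = 263.6206°
tangent length = C·cosβ = 11.1803
L = (r1+r2)·wrap + 2·C·cosβ = 10·4.6010 + 2·11.1803 = 68.3712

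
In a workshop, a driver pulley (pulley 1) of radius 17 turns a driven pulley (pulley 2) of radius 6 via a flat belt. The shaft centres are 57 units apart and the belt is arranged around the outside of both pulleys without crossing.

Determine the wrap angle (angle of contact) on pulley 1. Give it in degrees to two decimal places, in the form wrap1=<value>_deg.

open belt: β = asin((r2−r1)/C) = asin(-11/57) = -11.1269°
wrap1 = π − 2β = 202.2538°
wrap2 = π + 2β = 157.7462°

wrap1=202.25_deg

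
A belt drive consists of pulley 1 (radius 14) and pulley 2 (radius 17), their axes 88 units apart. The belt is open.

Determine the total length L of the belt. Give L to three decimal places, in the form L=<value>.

open belt: β = asin((r2−r1)/C) = asin(3/88) = 1.9536°
wrap1 = π − 2β = 176.0927°
wrap2 = π + 2β = 183.9073°
tangent length = C·cosβ = 87.9488
L = r1·wrap1 + r2·wrap2 + 2·C·cosβ = 14·3.0734 + 17·3.2098 + 2·87.9488 = 273.4917

L=273.492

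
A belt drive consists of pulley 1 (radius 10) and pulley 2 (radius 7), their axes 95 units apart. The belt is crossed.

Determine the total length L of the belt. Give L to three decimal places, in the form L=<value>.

L=246.457

crossed belt: β = asin((r1+r2)/C) = asin(17/95) = 10.3085°
wrap1 = wrap2 = π + 2β = 200.6169°
tangent length = C·cosβ = 93.4666
L = (r1+r2)·wrap + 2·C·cosβ = 17·3.5014 + 2·93.4666 = 246.4574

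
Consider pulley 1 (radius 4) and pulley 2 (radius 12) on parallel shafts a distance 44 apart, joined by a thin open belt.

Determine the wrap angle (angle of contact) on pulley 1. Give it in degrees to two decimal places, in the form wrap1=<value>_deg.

wrap1=159.05_deg

open belt: β = asin((r2−r1)/C) = asin(8/44) = 10.4757°
wrap1 = π − 2β = 159.0486°
wrap2 = π + 2β = 200.9514°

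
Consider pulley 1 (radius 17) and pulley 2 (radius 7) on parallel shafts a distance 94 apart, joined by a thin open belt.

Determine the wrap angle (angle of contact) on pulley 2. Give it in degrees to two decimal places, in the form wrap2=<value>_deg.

open belt: β = asin((r2−r1)/C) = asin(-10/94) = -6.1069°
wrap1 = π − 2β = 192.2137°
wrap2 = π + 2β = 167.7863°

wrap2=167.79_deg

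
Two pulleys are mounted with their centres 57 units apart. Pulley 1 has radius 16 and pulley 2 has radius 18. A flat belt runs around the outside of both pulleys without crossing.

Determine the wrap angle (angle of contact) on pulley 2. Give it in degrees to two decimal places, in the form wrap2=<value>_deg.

open belt: β = asin((r2−r1)/C) = asin(2/57) = 2.0108°
wrap1 = π − 2β = 175.9784°
wrap2 = π + 2β = 184.0216°

wrap2=184.02_deg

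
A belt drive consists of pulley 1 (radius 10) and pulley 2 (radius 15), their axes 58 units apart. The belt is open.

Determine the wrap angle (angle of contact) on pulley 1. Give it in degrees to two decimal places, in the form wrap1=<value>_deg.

open belt: β = asin((r2−r1)/C) = asin(5/58) = 4.9454°
wrap1 = π − 2β = 170.1091°
wrap2 = π + 2β = 189.8909°

wrap1=170.11_deg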